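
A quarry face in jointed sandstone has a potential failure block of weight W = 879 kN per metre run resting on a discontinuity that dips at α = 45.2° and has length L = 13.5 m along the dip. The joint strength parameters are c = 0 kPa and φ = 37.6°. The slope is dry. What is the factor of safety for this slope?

Resolving the block weight along and normal to the plane and applying the Mohr–Coulomb strength on the joint:
N' = W cosα = 879·cos45.2° = 619.4 kN/m
Driving force T = W sinα = 879·sin45.2° = 623.7 kN/m
Resisting force R = c·L + N'·tanφ = 0·13.5 + 619.4·tan37.6° = 0.0 + 477.0 = 477.0 kN/m
FS = R / T = 477.0 / 623.7 = 0.765

FS = 0.76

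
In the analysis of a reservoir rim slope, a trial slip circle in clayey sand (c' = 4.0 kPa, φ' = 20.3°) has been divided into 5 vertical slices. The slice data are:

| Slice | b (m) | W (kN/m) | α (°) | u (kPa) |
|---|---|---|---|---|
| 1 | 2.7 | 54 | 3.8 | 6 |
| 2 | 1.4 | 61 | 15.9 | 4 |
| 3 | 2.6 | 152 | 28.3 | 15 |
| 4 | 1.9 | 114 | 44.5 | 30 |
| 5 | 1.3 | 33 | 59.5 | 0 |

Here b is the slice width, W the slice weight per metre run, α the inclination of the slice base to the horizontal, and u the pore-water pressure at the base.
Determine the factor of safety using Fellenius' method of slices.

FS = 0.61

Ordinary method of slices: FS = Σ[c'·Δl_i + (W_i cosα_i − u_i·Δl_i)·tanφ'] / Σ W_i sinα_i, with Δl_i = b_i / cosα_i.
Slice 1: Δl = 2.7/cos3.8° = 2.706 m; N'_1 = 54·cos3.8° − 6·2.706 = 37.6; c'Δl = 10.82; W sinα = 3.6
Slice 2: Δl = 1.4/cos15.9° = 1.456 m; N'_2 = 61·cos15.9° − 4·1.456 = 52.8; c'Δl = 5.82; W sinα = 16.7
Slice 3: Δl = 2.6/cos28.3° = 2.953 m; N'_3 = 152·cos28.3° − 15·2.953 = 89.5; c'Δl = 11.81; W sinα = 72.1
Slice 4: Δl = 1.9/cos44.5° = 2.664 m; N'_4 = 114·cos44.5° − 30·2.664 = 1.4; c'Δl = 10.66; W sinα = 79.9
Slice 5: Δl = 1.3/cos59.5° = 2.561 m; N'_5 = 33·cos59.5° − 0·2.561 = 16.7; c'Δl = 10.25; W sinα = 28.4
Σc'Δl = 49.4 kN/m; ΣN' = 198.2 kN/m; ΣW sinα = 200.7 kN/m
Resisting = 49.4 + 198.2·tan20.3° = 49.4 + 73.3 = 122.7 kN/m
FS = 122.7 / 200.7 = 0.611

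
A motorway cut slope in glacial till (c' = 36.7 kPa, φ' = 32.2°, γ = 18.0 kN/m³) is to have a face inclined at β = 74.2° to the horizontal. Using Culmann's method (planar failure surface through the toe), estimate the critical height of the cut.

H_c = 25.85 m

Culmann's analysis gives the critical failure plane at α_cr = (β + φ')/2 = (74.2 + 32.2)/2 = 53.2°, and the critical height
H_c = (4c'/γ) · sinβ cosφ' / [1 − cos(β − φ')]
    = (4·36.7/18.0) · sin74.2°·cos32.2° / [1 − cos(42.0°)]
    = 8.156 · 0.9622·0.8462 / [1 − 0.7431]
    = 8.156 · 0.8142 / 0.2569
    = 25.85 m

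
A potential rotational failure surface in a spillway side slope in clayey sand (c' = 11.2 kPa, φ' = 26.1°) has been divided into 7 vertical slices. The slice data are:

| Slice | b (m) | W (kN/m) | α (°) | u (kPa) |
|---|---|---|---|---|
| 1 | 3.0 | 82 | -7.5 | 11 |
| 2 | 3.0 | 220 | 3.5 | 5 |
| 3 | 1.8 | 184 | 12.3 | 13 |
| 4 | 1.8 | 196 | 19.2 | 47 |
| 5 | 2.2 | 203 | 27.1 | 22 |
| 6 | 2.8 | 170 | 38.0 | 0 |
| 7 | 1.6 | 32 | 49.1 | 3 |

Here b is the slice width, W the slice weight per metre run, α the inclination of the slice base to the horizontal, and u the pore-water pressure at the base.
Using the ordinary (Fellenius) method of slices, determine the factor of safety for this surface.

Ordinary method of slices: FS = Σ[c'·Δl_i + (W_i cosα_i − u_i·Δl_i)·tanφ'] / Σ W_i sinα_i, with Δl_i = b_i / cosα_i.
Slice 1: Δl = 3.0/cos(-7.5°) = 3.026 m; N'_1 = 82·cos(-7.5°) − 11·3.026 = 48.0; c'Δl = 33.89; W sinα = -10.7
Slice 2: Δl = 3.0/cos3.5° = 3.006 m; N'_2 = 220·cos3.5° − 5·3.006 = 204.6; c'Δl = 33.66; W sinα = 13.4
Slice 3: Δl = 1.8/cos12.3° = 1.842 m; N'_3 = 184·cos12.3° − 13·1.842 = 155.8; c'Δl = 20.63; W sinα = 39.2
Slice 4: Δl = 1.8/cos19.2° = 1.906 m; N'_4 = 196·cos19.2° − 47·1.906 = 95.5; c'Δl = 21.35; W sinα = 64.5
Slice 5: Δl = 2.2/cos27.1° = 2.471 m; N'_5 = 203·cos27.1° − 22·2.471 = 126.3; c'Δl = 27.68; W sinα = 92.5
Slice 6: Δl = 2.8/cos38.0° = 3.553 m; N'_6 = 170·cos38.0° − 0·3.553 = 134.0; c'Δl = 39.80; W sinα = 104.7
Slice 7: Δl = 1.6/cos49.1° = 2.444 m; N'_7 = 32·cos49.1° − 3·2.444 = 13.6; c'Δl = 27.37; W sinα = 24.2
Σc'Δl = 204.4 kN/m; ΣN' = 777.8 kN/m; ΣW sinα = 327.7 kN/m
Resisting = 204.4 + 777.8·tan26.1° = 204.4 + 381.1 = 585.4 kN/m
FS = 585.4 / 327.7 = 1.786

FS = 1.79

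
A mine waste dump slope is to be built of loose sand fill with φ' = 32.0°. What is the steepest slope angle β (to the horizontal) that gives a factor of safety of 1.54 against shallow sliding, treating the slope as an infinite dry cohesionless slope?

For an infinite dry cohesionless slope FS = tanφ'/tanβ, so tanβ = tanφ' / FS.
tanβ = tan32.0° / 1.54 = 0.6249 / 1.54 = 0.4058
β = arctan(0.4058) = 22.09°

β = 22.1°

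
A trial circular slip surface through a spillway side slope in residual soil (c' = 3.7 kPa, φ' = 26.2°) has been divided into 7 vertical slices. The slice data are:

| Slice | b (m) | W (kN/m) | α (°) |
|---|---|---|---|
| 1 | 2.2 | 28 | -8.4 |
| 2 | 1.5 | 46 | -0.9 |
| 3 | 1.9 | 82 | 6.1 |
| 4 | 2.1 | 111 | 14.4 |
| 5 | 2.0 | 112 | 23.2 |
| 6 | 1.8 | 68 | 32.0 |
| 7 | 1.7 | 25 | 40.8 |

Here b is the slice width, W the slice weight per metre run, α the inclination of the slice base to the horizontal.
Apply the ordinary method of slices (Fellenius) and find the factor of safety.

Ordinary method of slices: FS = Σ[c'·Δl_i + (W_i cosα_i)·tanφ'] / Σ W_i sinα_i, with Δl_i = b_i / cosα_i.
Slice 1: Δl = 2.2/cos(-8.4°) = 2.224 m; N'_1 = 28·cos(-8.4°) = 27.7; c'Δl = 8.23; W sinα = -4.1
Slice 2: Δl = 1.5/cos(-0.9°) = 1.500 m; N'_2 = 46·cos(-0.9°) = 46.0; c'Δl = 5.55; W sinα = -0.7
Slice 3: Δl = 1.9/cos6.1° = 1.911 m; N'_3 = 82·cos6.1° = 81.5; c'Δl = 7.07; W sinα = 8.7
Slice 4: Δl = 2.1/cos14.4° = 2.168 m; N'_4 = 111·cos14.4° = 107.5; c'Δl = 8.02; W sinα = 27.6
Slice 5: Δl = 2.0/cos23.2° = 2.176 m; N'_5 = 112·cos23.2° = 102.9; c'Δl = 8.05; W sinα = 44.1
Slice 6: Δl = 1.8/cos32.0° = 2.123 m; N'_6 = 68·cos32.0° = 57.7; c'Δl = 7.85; W sinα = 36.0
Slice 7: Δl = 1.7/cos40.8° = 2.246 m; N'_7 = 25·cos40.8° = 18.9; c'Δl = 8.31; W sinα = 16.3
Σc'Δl = 53.1 kN/m; ΣN' = 442.3 kN/m; ΣW sinα = 128.0 kN/m
Resisting = 53.1 + 442.3·tan26.2° = 53.1 + 217.6 = 270.7 kN/m
FS = 270.7 / 128.0 = 2.115

FS = 2.11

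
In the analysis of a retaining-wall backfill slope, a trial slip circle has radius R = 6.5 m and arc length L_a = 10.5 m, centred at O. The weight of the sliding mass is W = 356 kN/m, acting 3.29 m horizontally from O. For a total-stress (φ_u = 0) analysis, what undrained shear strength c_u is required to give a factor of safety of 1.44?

c_u = 24.7 kPa

FS = c_u·L_a·R / (W·d), so c_u = FS·W·d / (L_a·R).
c_u = 1.44·356·3.29 / (10.50·6.5) = 1686.6 / 68.25 = 24.71 kPa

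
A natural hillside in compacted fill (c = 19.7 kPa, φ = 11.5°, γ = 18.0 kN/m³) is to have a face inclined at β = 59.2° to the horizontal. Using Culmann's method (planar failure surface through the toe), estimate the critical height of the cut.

Culmann's analysis gives the critical failure plane at α_cr = (β + φ)/2 = (59.2 + 11.5)/2 = 35.4°, and the critical height
H_c = (4c/γ) · sinβ cosφ / [1 − cos(β − φ)]
    = (4·19.7/18.0) · sin59.2°·cos11.5° / [1 − cos(47.7°)]
    = 4.378 · 0.8590·0.9799 / [1 − 0.6730]
    = 4.378 · 0.8417 / 0.3270
    = 11.27 m

H_c = 11.27 m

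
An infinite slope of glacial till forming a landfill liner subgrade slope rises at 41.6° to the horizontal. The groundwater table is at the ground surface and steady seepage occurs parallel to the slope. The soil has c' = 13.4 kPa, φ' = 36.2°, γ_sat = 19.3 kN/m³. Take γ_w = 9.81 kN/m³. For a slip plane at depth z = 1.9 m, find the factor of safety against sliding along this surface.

With seepage parallel to the slope and the water table at the surface, the effective normal stress on the slip plane uses the buoyant unit weight γ' = γ_sat − γ_w while the driving shear stress uses γ_sat:
FS = [c' + γ' z cos²β tanφ'] / [γ_sat z sinβ cosβ]
γ' = 19.3 − 9.81 = 9.49 kN/m³
Numerator = 13.4 + 9.49·1.9·cos²41.6°·tan36.2° = 13.4 + 9.49·1.9·0.5592·0.7319 = 20.780 kPa
Denominator = 19.3·1.9·sin41.6°·cos41.6° = 19.3·1.9·0.6639·0.7478 = 18.206 kPa
FS = 20.780 / 18.206 = 1.141

FS = 1.14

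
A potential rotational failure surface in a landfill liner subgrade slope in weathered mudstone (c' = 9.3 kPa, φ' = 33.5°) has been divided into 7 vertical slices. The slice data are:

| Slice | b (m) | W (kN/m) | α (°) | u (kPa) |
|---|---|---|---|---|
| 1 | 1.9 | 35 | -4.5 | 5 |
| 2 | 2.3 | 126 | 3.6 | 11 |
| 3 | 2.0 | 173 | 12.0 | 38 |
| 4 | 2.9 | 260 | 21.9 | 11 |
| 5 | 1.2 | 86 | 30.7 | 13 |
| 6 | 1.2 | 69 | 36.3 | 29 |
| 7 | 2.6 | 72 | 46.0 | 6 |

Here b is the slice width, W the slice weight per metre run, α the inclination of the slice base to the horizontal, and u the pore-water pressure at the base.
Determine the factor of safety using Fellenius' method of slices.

FS = 1.79

Ordinary method of slices: FS = Σ[c'·Δl_i + (W_i cosα_i − u_i·Δl_i)·tanφ'] / Σ W_i sinα_i, with Δl_i = b_i / cosα_i.
Slice 1: Δl = 1.9/cos(-4.5°) = 1.906 m; N'_1 = 35·cos(-4.5°) − 5·1.906 = 25.4; c'Δl = 17.72; W sinα = -2.7
Slice 2: Δl = 2.3/cos3.6° = 2.305 m; N'_2 = 126·cos3.6° − 11·2.305 = 100.4; c'Δl = 21.43; W sinα = 7.9
Slice 3: Δl = 2.0/cos12.0° = 2.045 m; N'_3 = 173·cos12.0° − 38·2.045 = 91.5; c'Δl = 19.02; W sinα = 36.0
Slice 4: Δl = 2.9/cos21.9° = 3.126 m; N'_4 = 260·cos21.9° − 11·3.126 = 206.9; c'Δl = 29.07; W sinα = 97.0
Slice 5: Δl = 1.2/cos30.7° = 1.396 m; N'_5 = 86·cos30.7° − 13·1.396 = 55.8; c'Δl = 12.98; W sinα = 43.9
Slice 6: Δl = 1.2/cos36.3° = 1.489 m; N'_6 = 69·cos36.3° − 29·1.489 = 12.4; c'Δl = 13.85; W sinα = 40.8
Slice 7: Δl = 2.6/cos46.0° = 3.743 m; N'_7 = 72·cos46.0° − 6·3.743 = 27.6; c'Δl = 34.81; W sinα = 51.8
Σc'Δl = 148.9 kN/m; ΣN' = 519.9 kN/m; ΣW sinα = 274.7 kN/m
Resisting = 148.9 + 519.9·tan33.5° = 148.9 + 344.1 = 493.0 kN/m
FS = 493.0 / 274.7 = 1.795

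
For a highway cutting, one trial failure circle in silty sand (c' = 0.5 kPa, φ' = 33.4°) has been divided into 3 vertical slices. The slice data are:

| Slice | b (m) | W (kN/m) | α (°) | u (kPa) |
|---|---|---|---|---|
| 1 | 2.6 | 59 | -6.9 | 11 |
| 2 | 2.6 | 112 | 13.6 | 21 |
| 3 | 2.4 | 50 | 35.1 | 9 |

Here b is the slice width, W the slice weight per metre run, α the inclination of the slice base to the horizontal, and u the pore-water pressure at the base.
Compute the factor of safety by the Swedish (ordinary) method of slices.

Ordinary method of slices: FS = Σ[c'·Δl_i + (W_i cosα_i − u_i·Δl_i)·tanφ'] / Σ W_i sinα_i, with Δl_i = b_i / cosα_i.
Slice 1: Δl = 2.6/cos(-6.9°) = 2.619 m; N'_1 = 59·cos(-6.9°) − 11·2.619 = 29.8; c'Δl = 1.31; W sinα = -7.1
Slice 2: Δl = 2.6/cos13.6° = 2.675 m; N'_2 = 112·cos13.6° − 21·2.675 = 52.7; c'Δl = 1.34; W sinα = 26.3
Slice 3: Δl = 2.4/cos35.1° = 2.933 m; N'_3 = 50·cos35.1° − 9·2.933 = 14.5; c'Δl = 1.47; W sinα = 28.8
Σc'Δl = 4.1 kN/m; ΣN' = 97.0 kN/m; ΣW sinα = 48.0 kN/m
Resisting = 4.1 + 97.0·tan33.4° = 4.1 + 63.9 = 68.0 kN/m
FS = 68.0 / 48.0 = 1.418

FS = 1.42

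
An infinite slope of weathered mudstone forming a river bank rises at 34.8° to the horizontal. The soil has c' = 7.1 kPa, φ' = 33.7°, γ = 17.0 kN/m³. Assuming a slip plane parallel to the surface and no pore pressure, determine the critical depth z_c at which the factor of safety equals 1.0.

z_c = 22.04 m

Setting FS = 1.00 in FS = [c' + γz cos²β tanφ'] / [γz sinβ cosβ] and solving for z:
z = c' / [γ cosβ (FS·sinβ − cosβ·tanφ')]
  = 7.1 / [17.0·cos34.8°·(1.00·sin34.8° − cos34.8°·tan33.7°)]
  = 7.1 / [17.0·0.8211·(1.00·0.5707 − 0.8211·0.6669)]
  = 7.1 / 0.3221 = 22.042 m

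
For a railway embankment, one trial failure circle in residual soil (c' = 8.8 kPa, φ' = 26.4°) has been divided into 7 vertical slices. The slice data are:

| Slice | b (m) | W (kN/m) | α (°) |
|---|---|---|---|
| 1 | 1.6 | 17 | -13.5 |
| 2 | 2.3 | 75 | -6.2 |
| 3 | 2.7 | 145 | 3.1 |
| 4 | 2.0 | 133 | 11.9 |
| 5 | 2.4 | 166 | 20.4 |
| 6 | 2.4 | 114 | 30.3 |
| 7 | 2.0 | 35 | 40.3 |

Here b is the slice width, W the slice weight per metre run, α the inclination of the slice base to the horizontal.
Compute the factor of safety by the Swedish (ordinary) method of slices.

FS = 2.90

Ordinary method of slices: FS = Σ[c'·Δl_i + (W_i cosα_i)·tanφ'] / Σ W_i sinα_i, with Δl_i = b_i / cosα_i.
Slice 1: Δl = 1.6/cos(-13.5°) = 1.645 m; N'_1 = 17·cos(-13.5°) = 16.5; c'Δl = 14.48; W sinα = -4.0
Slice 2: Δl = 2.3/cos(-6.2°) = 2.314 m; N'_2 = 75·cos(-6.2°) = 74.6; c'Δl = 20.36; W sinα = -8.1
Slice 3: Δl = 2.7/cos3.1° = 2.704 m; N'_3 = 145·cos3.1° = 144.8; c'Δl = 23.79; W sinα = 7.8
Slice 4: Δl = 2.0/cos11.9° = 2.044 m; N'_4 = 133·cos11.9° = 130.1; c'Δl = 17.99; W sinα = 27.4
Slice 5: Δl = 2.4/cos20.4° = 2.561 m; N'_5 = 166·cos20.4° = 155.6; c'Δl = 22.53; W sinα = 57.9
Slice 6: Δl = 2.4/cos30.3° = 2.780 m; N'_6 = 114·cos30.3° = 98.4; c'Δl = 24.46; W sinα = 57.5
Slice 7: Δl = 2.0/cos40.3° = 2.622 m; N'_7 = 35·cos40.3° = 26.7; c'Δl = 23.08; W sinα = 22.6
Σc'Δl = 146.7 kN/m; ΣN' = 646.7 kN/m; ΣW sinα = 161.2 kN/m
Resisting = 146.7 + 646.7·tan26.4° = 146.7 + 321.0 = 467.7 kN/m
FS = 467.7 / 161.2 = 2.901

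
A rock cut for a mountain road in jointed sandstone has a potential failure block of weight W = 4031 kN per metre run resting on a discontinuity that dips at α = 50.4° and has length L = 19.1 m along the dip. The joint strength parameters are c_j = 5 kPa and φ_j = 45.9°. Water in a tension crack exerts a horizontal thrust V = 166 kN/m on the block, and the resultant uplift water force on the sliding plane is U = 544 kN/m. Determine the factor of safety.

FS = 0.64

Resolving the block weight along and normal to the plane and applying the Mohr–Coulomb strength on the joint:
N' = W cosα − U − V sinα = 4031·cos50.4° − 544 − 166·sin50.4° = 1897.6 kN/m
Driving force T = W sinα + V cosα = 4031·sin50.4° + 166·cos50.4° = 3211.8 kN/m
Resisting force R = c_j·L + N'·tanφ_j = 5·19.1 + 1897.6·tan45.9° = 95.5 + 1958.1 = 2053.6 kN/m
FS = R / T = 2053.6 / 3211.8 = 0.639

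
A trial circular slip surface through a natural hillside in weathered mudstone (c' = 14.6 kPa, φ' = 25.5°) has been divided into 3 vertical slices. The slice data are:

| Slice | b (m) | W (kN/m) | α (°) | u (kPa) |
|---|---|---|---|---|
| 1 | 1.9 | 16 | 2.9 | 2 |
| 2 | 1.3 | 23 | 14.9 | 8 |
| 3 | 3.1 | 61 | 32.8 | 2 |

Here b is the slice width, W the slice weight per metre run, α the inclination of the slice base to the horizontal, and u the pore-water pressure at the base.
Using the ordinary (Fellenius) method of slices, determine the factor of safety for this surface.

FS = 3.36

Ordinary method of slices: FS = Σ[c'·Δl_i + (W_i cosα_i − u_i·Δl_i)·tanφ'] / Σ W_i sinα_i, with Δl_i = b_i / cosα_i.
Slice 1: Δl = 1.9/cos2.9° = 1.902 m; N'_1 = 16·cos2.9° − 2·1.902 = 12.2; c'Δl = 27.78; W sinα = 0.8
Slice 2: Δl = 1.3/cos14.9° = 1.345 m; N'_2 = 23·cos14.9° − 8·1.345 = 11.5; c'Δl = 19.64; W sinα = 5.9
Slice 3: Δl = 3.1/cos32.8° = 3.688 m; N'_3 = 61·cos32.8° − 2·3.688 = 43.9; c'Δl = 53.84; W sinα = 33.0
Σc'Δl = 101.3 kN/m; ΣN' = 67.5 kN/m; ΣW sinα = 39.8 kN/m
Resisting = 101.3 + 67.5·tan25.5° = 101.3 + 32.2 = 133.5 kN/m
FS = 133.5 / 39.8 = 3.356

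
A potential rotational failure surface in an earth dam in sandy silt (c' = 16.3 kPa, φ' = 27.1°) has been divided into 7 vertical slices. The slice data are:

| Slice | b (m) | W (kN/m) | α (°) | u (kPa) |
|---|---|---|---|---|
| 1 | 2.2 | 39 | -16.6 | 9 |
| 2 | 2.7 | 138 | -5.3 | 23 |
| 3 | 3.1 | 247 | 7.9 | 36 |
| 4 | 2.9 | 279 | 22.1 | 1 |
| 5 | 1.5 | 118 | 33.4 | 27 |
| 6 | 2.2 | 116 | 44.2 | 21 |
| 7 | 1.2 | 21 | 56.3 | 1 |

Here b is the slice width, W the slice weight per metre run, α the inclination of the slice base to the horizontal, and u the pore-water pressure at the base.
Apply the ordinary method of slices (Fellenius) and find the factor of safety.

FS = 2.10

Ordinary method of slices: FS = Σ[c'·Δl_i + (W_i cosα_i − u_i·Δl_i)·tanφ'] / Σ W_i sinα_i, with Δl_i = b_i / cosα_i.
Slice 1: Δl = 2.2/cos(-16.6°) = 2.296 m; N'_1 = 39·cos(-16.6°) − 9·2.296 = 16.7; c'Δl = 37.42; W sinα = -11.1
Slice 2: Δl = 2.7/cos(-5.3°) = 2.712 m; N'_2 = 138·cos(-5.3°) − 23·2.712 = 75.0; c'Δl = 44.20; W sinα = -12.7
Slice 3: Δl = 3.1/cos7.9° = 3.130 m; N'_3 = 247·cos7.9° − 36·3.130 = 132.0; c'Δl = 51.01; W sinα = 33.9
Slice 4: Δl = 2.9/cos22.1° = 3.130 m; N'_4 = 279·cos22.1° − 1·3.130 = 255.4; c'Δl = 51.02; W sinα = 105.0
Slice 5: Δl = 1.5/cos33.4° = 1.797 m; N'_5 = 118·cos33.4° − 27·1.797 = 50.0; c'Δl = 29.29; W sinα = 65.0
Slice 6: Δl = 2.2/cos44.2° = 3.069 m; N'_6 = 116·cos44.2° − 21·3.069 = 18.7; c'Δl = 50.02; W sinα = 80.9
Slice 7: Δl = 1.2/cos56.3° = 2.163 m; N'_7 = 21·cos56.3° − 1·2.163 = 9.5; c'Δl = 35.25; W sinα = 17.5
Σc'Δl = 298.2 kN/m; ΣN' = 557.3 kN/m; ΣW sinα = 278.3 kN/m
Resisting = 298.2 + 557.3·tan27.1° = 298.2 + 285.2 = 583.4 kN/m
FS = 583.4 / 278.3 = 2.096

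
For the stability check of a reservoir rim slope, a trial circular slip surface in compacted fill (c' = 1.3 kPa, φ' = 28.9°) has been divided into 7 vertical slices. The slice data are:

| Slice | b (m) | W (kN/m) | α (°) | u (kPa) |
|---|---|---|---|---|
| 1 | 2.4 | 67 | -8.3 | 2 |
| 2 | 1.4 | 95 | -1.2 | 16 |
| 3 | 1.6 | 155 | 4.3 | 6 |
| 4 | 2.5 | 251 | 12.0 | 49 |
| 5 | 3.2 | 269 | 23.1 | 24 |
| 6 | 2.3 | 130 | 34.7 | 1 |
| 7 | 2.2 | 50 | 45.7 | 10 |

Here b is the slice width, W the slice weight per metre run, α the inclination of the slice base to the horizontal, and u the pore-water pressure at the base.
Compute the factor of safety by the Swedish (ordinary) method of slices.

FS = 1.47

Ordinary method of slices: FS = Σ[c'·Δl_i + (W_i cosα_i − u_i·Δl_i)·tanφ'] / Σ W_i sinα_i, with Δl_i = b_i / cosα_i.
Slice 1: Δl = 2.4/cos(-8.3°) = 2.425 m; N'_1 = 67·cos(-8.3°) − 2·2.425 = 61.4; c'Δl = 3.15; W sinα = -9.7
Slice 2: Δl = 1.4/cos(-1.2°) = 1.400 m; N'_2 = 95·cos(-1.2°) − 16·1.400 = 72.6; c'Δl = 1.82; W sinα = -2.0
Slice 3: Δl = 1.6/cos4.3° = 1.605 m; N'_3 = 155·cos4.3° − 6·1.605 = 144.9; c'Δl = 2.09; W sinα = 11.6
Slice 4: Δl = 2.5/cos12.0° = 2.556 m; N'_4 = 251·cos12.0° − 49·2.556 = 120.3; c'Δl = 3.32; W sinα = 52.2
Slice 5: Δl = 3.2/cos23.1° = 3.479 m; N'_5 = 269·cos23.1° − 24·3.479 = 163.9; c'Δl = 4.52; W sinα = 105.5
Slice 6: Δl = 2.3/cos34.7° = 2.798 m; N'_6 = 130·cos34.7° − 1·2.798 = 104.1; c'Δl = 3.64; W sinα = 74.0
Slice 7: Δl = 2.2/cos45.7° = 3.150 m; N'_7 = 50·cos45.7° − 10·3.150 = 3.4; c'Δl = 4.09; W sinα = 35.8
Σc'Δl = 22.6 kN/m; ΣN' = 670.7 kN/m; ΣW sinα = 267.5 kN/m
Resisting = 22.6 + 670.7·tan28.9° = 22.6 + 370.2 = 392.9 kN/m
FS = 392.9 / 267.5 = 1.469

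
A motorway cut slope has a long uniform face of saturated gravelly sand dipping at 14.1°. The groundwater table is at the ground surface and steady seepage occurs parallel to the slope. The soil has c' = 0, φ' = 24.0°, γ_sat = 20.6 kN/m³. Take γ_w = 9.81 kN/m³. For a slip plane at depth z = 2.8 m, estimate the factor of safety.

With seepage parallel to the slope and the water table at the surface, the effective normal stress on the slip plane uses the buoyant unit weight γ' = γ_sat − γ_w while the driving shear stress uses γ_sat:
FS = [c' + γ' z cos²β tanφ'] / [γ_sat z sinβ cosβ]
(For c' = 0 this reduces to FS = (γ'/γ_sat)·tanφ'/tanβ.)
γ' = 20.6 − 9.81 = 10.79 kN/m³
Numerator = 0.0 + 10.79·2.8·cos²14.1°·tan24.0° = 0.0 + 10.79·2.8·0.9407·0.4452 = 12.653 kPa
Denominator = 20.6·2.8·sin14.1°·cos14.1° = 20.6·2.8·0.2436·0.9699 = 13.628 kPa
FS = 12.653 / 13.628 = 0.928

FS = 0.93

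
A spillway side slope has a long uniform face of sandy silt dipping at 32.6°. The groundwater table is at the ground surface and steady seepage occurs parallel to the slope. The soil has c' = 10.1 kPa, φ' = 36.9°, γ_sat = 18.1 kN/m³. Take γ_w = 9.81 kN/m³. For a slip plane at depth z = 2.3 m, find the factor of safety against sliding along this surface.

With seepage parallel to the slope and the water table at the surface, the effective normal stress on the slip plane uses the buoyant unit weight γ' = γ_sat − γ_w while the driving shear stress uses γ_sat:
FS = [c' + γ' z cos²β tanφ'] / [γ_sat z sinβ cosβ]
γ' = 18.1 − 9.81 = 8.29 kN/m³
Numerator = 10.1 + 8.29·2.3·cos²32.6°·tan36.9° = 10.1 + 8.29·2.3·0.7097·0.7508 = 20.260 kPa
Denominator = 18.1·2.3·sin32.6°·cos32.6° = 18.1·2.3·0.5388·0.8425 = 18.895 kPa
FS = 20.260 / 18.895 = 1.072

FS = 1.07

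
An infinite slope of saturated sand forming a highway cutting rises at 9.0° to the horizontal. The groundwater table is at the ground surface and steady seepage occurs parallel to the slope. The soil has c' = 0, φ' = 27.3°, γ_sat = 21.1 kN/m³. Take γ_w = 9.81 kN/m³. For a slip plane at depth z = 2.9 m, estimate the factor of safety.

FS = 1.74

With seepage parallel to the slope and the water table at the surface, the effective normal stress on the slip plane uses the buoyant unit weight γ' = γ_sat − γ_w while the driving shear stress uses γ_sat:
FS = [c' + γ' z cos²β tanφ'] / [γ_sat z sinβ cosβ]
(For c' = 0 this reduces to FS = (γ'/γ_sat)·tanφ'/tanβ.)
γ' = 21.1 − 9.81 = 11.29 kN/m³
Numerator = 0.0 + 11.29·2.9·cos²9.0°·tan27.3° = 0.0 + 11.29·2.9·0.9755·0.5161 = 16.485 kPa
Denominator = 21.1·2.9·sin9.0°·cos9.0° = 21.1·2.9·0.1564·0.9877 = 9.454 kPa
FS = 16.485 / 9.454 = 1.744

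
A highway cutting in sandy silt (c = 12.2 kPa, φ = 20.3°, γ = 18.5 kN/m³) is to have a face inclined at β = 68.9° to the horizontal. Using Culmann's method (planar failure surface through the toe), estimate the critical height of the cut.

H_c = 6.81 m

Culmann's analysis gives the critical failure plane at α_cr = (β + φ)/2 = (68.9 + 20.3)/2 = 44.6°, and the critical height
H_c = (4c/γ) · sinβ cosφ / [1 − cos(β − φ)]
    = (4·12.2/18.5) · sin68.9°·cos20.3° / [1 − cos(48.6°)]
    = 2.638 · 0.9330·0.9379 / [1 − 0.6613]
    = 2.638 · 0.8750 / 0.3387
    = 6.81 m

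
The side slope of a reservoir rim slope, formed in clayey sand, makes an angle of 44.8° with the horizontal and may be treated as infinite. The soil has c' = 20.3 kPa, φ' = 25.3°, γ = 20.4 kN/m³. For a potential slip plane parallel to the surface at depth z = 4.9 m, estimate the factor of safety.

For an infinite slope with a slip plane parallel to the surface (no pore pressure): FS = [c' + γz cos²β tanφ'] / [γz sinβ cosβ].
γz = 20.4·4.9 = 99.96 kN/m²
Numerator = 20.3 + 99.96·cos²44.8°·tan25.3° = 20.3 + 99.96·0.5035·0.4727 = 44.090 kPa
Denominator = 99.96·sin44.8°·cos44.8° = 99.96·0.7046·0.7096 = 49.979 kPa
FS = 44.090 / 49.979 = 0.882

FS = 0.88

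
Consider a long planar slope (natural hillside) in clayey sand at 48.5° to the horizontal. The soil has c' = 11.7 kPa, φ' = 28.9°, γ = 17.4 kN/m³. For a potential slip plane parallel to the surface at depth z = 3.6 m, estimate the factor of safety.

For an infinite slope with a slip plane parallel to the surface (no pore pressure): FS = [c' + γz cos²β tanφ'] / [γz sinβ cosβ].
γz = 17.4·3.6 = 62.64 kN/m²
Numerator = 11.7 + 62.64·cos²48.5°·tan28.9° = 11.7 + 62.64·0.4391·0.5520 = 26.883 kPa
Denominator = 62.64·sin48.5°·cos48.5° = 62.64·0.7490·0.6626 = 31.087 kPa
FS = 26.883 / 31.087 = 0.865

FS = 0.86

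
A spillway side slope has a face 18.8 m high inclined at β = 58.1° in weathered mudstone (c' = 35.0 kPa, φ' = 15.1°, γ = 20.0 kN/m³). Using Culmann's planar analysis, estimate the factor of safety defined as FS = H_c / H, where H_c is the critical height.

FS = 1.14

H_c = (4c'/γ) · sinβ cosφ' / [1 − cos(β − φ')]
    = (4·35.0/20.0) · sin58.1°·cos15.1° / [1 − cos43.0°]
    = 7.000 · 0.8197 / 0.2686 = 21.36 m
FS = H_c / H = 21.36 / 18.8 = 1.136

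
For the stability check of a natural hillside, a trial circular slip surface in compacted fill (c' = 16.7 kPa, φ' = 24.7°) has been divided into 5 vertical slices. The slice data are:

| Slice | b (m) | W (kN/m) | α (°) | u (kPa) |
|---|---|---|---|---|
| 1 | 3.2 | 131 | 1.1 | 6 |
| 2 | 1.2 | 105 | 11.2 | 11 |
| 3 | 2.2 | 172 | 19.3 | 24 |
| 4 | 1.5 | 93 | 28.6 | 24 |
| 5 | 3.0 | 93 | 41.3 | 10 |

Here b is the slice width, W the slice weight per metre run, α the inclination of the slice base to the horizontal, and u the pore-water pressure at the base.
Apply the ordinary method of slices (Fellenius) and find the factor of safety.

Ordinary method of slices: FS = Σ[c'·Δl_i + (W_i cosα_i − u_i·Δl_i)·tanφ'] / Σ W_i sinα_i, with Δl_i = b_i / cosα_i.
Slice 1: Δl = 3.2/cos1.1° = 3.201 m; N'_1 = 131·cos1.1° − 6·3.201 = 111.8; c'Δl = 53.45; W sinα = 2.5
Slice 2: Δl = 1.2/cos11.2° = 1.223 m; N'_2 = 105·cos11.2° − 11·1.223 = 89.5; c'Δl = 20.43; W sinα = 20.4
Slice 3: Δl = 2.2/cos19.3° = 2.331 m; N'_3 = 172·cos19.3° − 24·2.331 = 106.4; c'Δl = 38.93; W sinα = 56.8
Slice 4: Δl = 1.5/cos28.6° = 1.708 m; N'_4 = 93·cos28.6° − 24·1.708 = 40.6; c'Δl = 28.53; W sinα = 44.5
Slice 5: Δl = 3.0/cos41.3° = 3.993 m; N'_5 = 93·cos41.3° − 10·3.993 = 29.9; c'Δl = 66.69; W sinα = 61.4
Σc'Δl = 208.0 kN/m; ΣN' = 378.3 kN/m; ΣW sinα = 185.7 kN/m
Resisting = 208.0 + 378.3·tan24.7° = 208.0 + 174.0 = 382.0 kN/m
FS = 382.0 / 185.7 = 2.058

FS = 2.06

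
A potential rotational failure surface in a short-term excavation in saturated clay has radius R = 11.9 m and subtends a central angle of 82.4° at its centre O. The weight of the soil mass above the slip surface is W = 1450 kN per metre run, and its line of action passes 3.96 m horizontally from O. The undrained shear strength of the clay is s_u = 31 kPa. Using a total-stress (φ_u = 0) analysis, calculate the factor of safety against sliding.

Taking moments about the centre O, the resisting moment is provided by the undrained shear strength acting along the arc:
Arc length L_a = R·θ = 11.9·(82.4°·π/180) = 11.9·1.4382 = 17.11 m
M_R = s_u·L_a·R = 31·17.11·11.9 = 6313.4 kN·m/m
M_D = W·d = 1450·3.96 = 5742.0 kN·m/m
FS = M_R / M_D = 6313.4 / 5742.0 = 1.100

FS = 1.10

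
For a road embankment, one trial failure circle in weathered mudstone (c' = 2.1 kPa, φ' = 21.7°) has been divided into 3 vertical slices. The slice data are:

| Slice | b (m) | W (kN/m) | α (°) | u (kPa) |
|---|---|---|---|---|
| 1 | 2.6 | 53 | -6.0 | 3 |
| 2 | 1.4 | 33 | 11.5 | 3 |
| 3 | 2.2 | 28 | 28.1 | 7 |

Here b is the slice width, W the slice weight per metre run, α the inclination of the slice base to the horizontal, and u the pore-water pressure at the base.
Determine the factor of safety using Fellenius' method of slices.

FS = 3.21

Ordinary method of slices: FS = Σ[c'·Δl_i + (W_i cosα_i − u_i·Δl_i)·tanφ'] / Σ W_i sinα_i, with Δl_i = b_i / cosα_i.
Slice 1: Δl = 2.6/cos(-6.0°) = 2.614 m; N'_1 = 53·cos(-6.0°) − 3·2.614 = 44.9; c'Δl = 5.49; W sinα = -5.5
Slice 2: Δl = 1.4/cos11.5° = 1.429 m; N'_2 = 33·cos11.5° − 3·1.429 = 28.1; c'Δl = 3.00; W sinα = 6.6
Slice 3: Δl = 2.2/cos28.1° = 2.494 m; N'_3 = 28·cos28.1° − 7·2.494 = 7.2; c'Δl = 5.24; W sinα = 13.2
Σc'Δl = 13.7 kN/m; ΣN' = 80.2 kN/m; ΣW sinα = 14.2 kN/m
Resisting = 13.7 + 80.2·tan21.7° = 13.7 + 31.9 = 45.6 kN/m
FS = 45.6 / 14.2 = 3.207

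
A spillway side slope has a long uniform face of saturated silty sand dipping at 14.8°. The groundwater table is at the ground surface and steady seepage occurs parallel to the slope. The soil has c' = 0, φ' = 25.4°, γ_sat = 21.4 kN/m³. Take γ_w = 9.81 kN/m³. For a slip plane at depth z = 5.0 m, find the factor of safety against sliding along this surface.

FS = 0.97

With seepage parallel to the slope and the water table at the surface, the effective normal stress on the slip plane uses the buoyant unit weight γ' = γ_sat − γ_w while the driving shear stress uses γ_sat:
FS = [c' + γ' z cos²β tanφ'] / [γ_sat z sinβ cosβ]
(For c' = 0 this reduces to FS = (γ'/γ_sat)·tanφ'/tanβ.)
γ' = 21.4 − 9.81 = 11.59 kN/m³
Numerator = 0.0 + 11.59·5.0·cos²14.8°·tan25.4° = 0.0 + 11.59·5.0·0.9347·0.4748 = 25.721 kPa
Denominator = 21.4·5.0·sin14.8°·cos14.8° = 21.4·5.0·0.2554·0.9668 = 26.426 kPa
FS = 25.721 / 26.426 = 0.973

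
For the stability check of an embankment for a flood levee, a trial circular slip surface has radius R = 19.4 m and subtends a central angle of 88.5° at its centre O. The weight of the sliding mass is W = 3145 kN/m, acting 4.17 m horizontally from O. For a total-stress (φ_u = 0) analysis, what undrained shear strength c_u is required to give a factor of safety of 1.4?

FS = c_u·L_a·R / (W·d), so c_u = FS·W·d / (L_a·R).
Arc length L_a = R·θ = 19.4·(88.5°·π/180) = 19.4·1.5446 = 29.97 m
c_u = 1.4·3145·4.17 / (29.97·19.4) = 18360.5 / 581.33 = 31.58 kPa

c_u = 31.6 kPa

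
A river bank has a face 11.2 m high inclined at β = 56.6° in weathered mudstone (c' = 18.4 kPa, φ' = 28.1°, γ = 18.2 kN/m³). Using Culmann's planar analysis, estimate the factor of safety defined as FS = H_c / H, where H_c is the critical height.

FS = 2.19

H_c = (4c'/γ) · sinβ cosφ' / [1 − cos(β − φ')]
    = (4·18.4/18.2) · sin56.6°·cos28.1° / [1 − cos28.5°]
    = 4.044 · 0.7364 / 0.1212 = 24.58 m
FS = H_c / H = 24.58 / 11.2 = 2.194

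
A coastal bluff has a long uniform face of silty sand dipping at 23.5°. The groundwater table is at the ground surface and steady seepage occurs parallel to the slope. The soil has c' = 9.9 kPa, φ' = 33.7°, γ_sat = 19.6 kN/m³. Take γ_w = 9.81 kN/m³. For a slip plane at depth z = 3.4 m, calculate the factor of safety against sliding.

With seepage parallel to the slope and the water table at the surface, the effective normal stress on the slip plane uses the buoyant unit weight γ' = γ_sat − γ_w while the driving shear stress uses γ_sat:
FS = [c' + γ' z cos²β tanφ'] / [γ_sat z sinβ cosβ]
γ' = 19.6 − 9.81 = 9.79 kN/m³
Numerator = 9.9 + 9.79·3.4·cos²23.5°·tan33.7° = 9.9 + 9.79·3.4·0.8410·0.6669 = 28.569 kPa
Denominator = 19.6·3.4·sin23.5°·cos23.5° = 19.6·3.4·0.3987·0.9171 = 24.369 kPa
FS = 28.569 / 24.369 = 1.172

FS = 1.17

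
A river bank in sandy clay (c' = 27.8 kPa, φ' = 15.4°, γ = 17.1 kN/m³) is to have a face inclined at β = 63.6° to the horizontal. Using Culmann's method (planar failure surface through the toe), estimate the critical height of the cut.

Culmann's analysis gives the critical failure plane at α_cr = (β + φ')/2 = (63.6 + 15.4)/2 = 39.5°, and the critical height
H_c = (4c'/γ) · sinβ cosφ' / [1 − cos(β − φ')]
    = (4·27.8/17.1) · sin63.6°·cos15.4° / [1 − cos(48.2°)]
    = 6.503 · 0.8957·0.9641 / [1 − 0.6665]
    = 6.503 · 0.8636 / 0.3335
    = 16.84 m

H_c = 16.84 m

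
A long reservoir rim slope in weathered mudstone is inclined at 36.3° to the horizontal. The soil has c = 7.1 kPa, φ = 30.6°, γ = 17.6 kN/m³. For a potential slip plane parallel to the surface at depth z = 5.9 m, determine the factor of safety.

For an infinite slope with a slip plane parallel to the surface (no pore pressure): FS = [c + γz cos²β tanφ] / [γz sinβ cosβ].
γz = 17.6·5.9 = 103.84 kN/m²
Numerator = 7.1 + 103.84·cos²36.3°·tan30.6° = 7.1 + 103.84·0.6495·0.5914 = 46.988 kPa
Denominator = 103.84·sin36.3°·cos36.3° = 103.84·0.5920·0.8059 = 49.544 kPa
FS = 46.988 / 49.544 = 0.948

FS = 0.95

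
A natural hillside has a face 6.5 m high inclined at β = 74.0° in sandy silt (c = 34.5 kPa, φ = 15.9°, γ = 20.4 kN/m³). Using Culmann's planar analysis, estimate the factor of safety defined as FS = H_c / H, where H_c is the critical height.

FS = 2.04

H_c = (4c/γ) · sinβ cosφ / [1 − cos(β − φ)]
    = (4·34.5/20.4) · sin74.0°·cos15.9° / [1 − cos58.1°]
    = 6.765 · 0.9245 / 0.4716 = 13.26 m
FS = H_c / H = 13.26 / 6.5 = 2.040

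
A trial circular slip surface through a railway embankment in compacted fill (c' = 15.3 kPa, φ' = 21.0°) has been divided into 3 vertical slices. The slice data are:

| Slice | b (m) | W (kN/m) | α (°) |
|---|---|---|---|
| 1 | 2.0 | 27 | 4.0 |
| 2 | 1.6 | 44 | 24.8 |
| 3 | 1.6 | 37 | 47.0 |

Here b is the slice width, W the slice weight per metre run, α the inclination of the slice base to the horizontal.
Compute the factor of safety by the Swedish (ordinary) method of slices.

FS = 2.72

Ordinary method of slices: FS = Σ[c'·Δl_i + (W_i cosα_i)·tanφ'] / Σ W_i sinα_i, with Δl_i = b_i / cosα_i.
Slice 1: Δl = 2.0/cos4.0° = 2.005 m; N'_1 = 27·cos4.0° = 26.9; c'Δl = 30.67; W sinα = 1.9
Slice 2: Δl = 1.6/cos24.8° = 1.763 m; N'_2 = 44·cos24.8° = 39.9; c'Δl = 26.97; W sinα = 18.5
Slice 3: Δl = 1.6/cos47.0° = 2.346 m; N'_3 = 37·cos47.0° = 25.2; c'Δl = 35.89; W sinα = 27.1
Σc'Δl = 93.5 kN/m; ΣN' = 92.1 kN/m; ΣW sinα = 47.4 kN/m
Resisting = 93.5 + 92.1·tan21.0° = 93.5 + 35.4 = 128.9 kN/m
FS = 128.9 / 47.4 = 2.719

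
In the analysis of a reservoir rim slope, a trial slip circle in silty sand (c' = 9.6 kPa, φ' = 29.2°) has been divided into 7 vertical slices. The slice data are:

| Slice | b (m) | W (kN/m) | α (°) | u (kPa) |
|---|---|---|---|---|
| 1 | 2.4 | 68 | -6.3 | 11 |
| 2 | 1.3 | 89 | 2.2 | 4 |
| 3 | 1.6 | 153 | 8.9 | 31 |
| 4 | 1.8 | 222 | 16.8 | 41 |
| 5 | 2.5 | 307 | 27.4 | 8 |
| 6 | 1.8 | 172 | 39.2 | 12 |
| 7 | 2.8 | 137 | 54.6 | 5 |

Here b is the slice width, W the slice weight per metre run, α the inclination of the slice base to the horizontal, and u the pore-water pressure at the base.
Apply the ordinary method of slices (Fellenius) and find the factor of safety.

FS = 1.34

Ordinary method of slices: FS = Σ[c'·Δl_i + (W_i cosα_i − u_i·Δl_i)·tanφ'] / Σ W_i sinα_i, with Δl_i = b_i / cosα_i.
Slice 1: Δl = 2.4/cos(-6.3°) = 2.415 m; N'_1 = 68·cos(-6.3°) − 11·2.415 = 41.0; c'Δl = 23.18; W sinα = -7.5
Slice 2: Δl = 1.3/cos2.2° = 1.301 m; N'_2 = 89·cos2.2° − 4·1.301 = 83.7; c'Δl = 12.49; W sinα = 3.4
Slice 3: Δl = 1.6/cos8.9° = 1.619 m; N'_3 = 153·cos8.9° − 31·1.619 = 101.0; c'Δl = 15.55; W sinα = 23.7
Slice 4: Δl = 1.8/cos16.8° = 1.880 m; N'_4 = 222·cos16.8° − 41·1.880 = 135.4; c'Δl = 18.05; W sinα = 64.2
Slice 5: Δl = 2.5/cos27.4° = 2.816 m; N'_5 = 307·cos27.4° − 8·2.816 = 250.0; c'Δl = 27.03; W sinα = 141.3
Slice 6: Δl = 1.8/cos39.2° = 2.323 m; N'_6 = 172·cos39.2° − 12·2.323 = 105.4; c'Δl = 22.30; W sinα = 108.7
Slice 7: Δl = 2.8/cos54.6° = 4.834 m; N'_7 = 137·cos54.6° − 5·4.834 = 55.2; c'Δl = 46.40; W sinα = 111.7
Σc'Δl = 165.0 kN/m; ΣN' = 771.8 kN/m; ΣW sinα = 445.5 kN/m
Resisting = 165.0 + 771.8·tan29.2° = 165.0 + 431.3 = 596.3 kN/m
FS = 596.3 / 445.5 = 1.339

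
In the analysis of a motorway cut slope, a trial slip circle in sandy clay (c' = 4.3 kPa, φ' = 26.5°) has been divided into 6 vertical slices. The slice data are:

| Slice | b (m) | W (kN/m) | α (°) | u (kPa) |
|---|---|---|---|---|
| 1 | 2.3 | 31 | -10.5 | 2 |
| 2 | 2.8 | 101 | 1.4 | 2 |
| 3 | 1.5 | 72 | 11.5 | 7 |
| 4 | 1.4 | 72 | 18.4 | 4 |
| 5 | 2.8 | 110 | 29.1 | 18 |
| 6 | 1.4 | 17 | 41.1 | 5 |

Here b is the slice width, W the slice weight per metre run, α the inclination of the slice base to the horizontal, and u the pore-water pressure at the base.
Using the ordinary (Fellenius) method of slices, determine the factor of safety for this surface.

Ordinary method of slices: FS = Σ[c'·Δl_i + (W_i cosα_i − u_i·Δl_i)·tanφ'] / Σ W_i sinα_i, with Δl_i = b_i / cosα_i.
Slice 1: Δl = 2.3/cos(-10.5°) = 2.339 m; N'_1 = 31·cos(-10.5°) − 2·2.339 = 25.8; c'Δl = 10.06; W sinα = -5.6
Slice 2: Δl = 2.8/cos1.4° = 2.801 m; N'_2 = 101·cos1.4° − 2·2.801 = 95.4; c'Δl = 12.04; W sinα = 2.5
Slice 3: Δl = 1.5/cos11.5° = 1.531 m; N'_3 = 72·cos11.5° − 7·1.531 = 59.8; c'Δl = 6.58; W sinα = 14.4
Slice 4: Δl = 1.4/cos18.4° = 1.475 m; N'_4 = 72·cos18.4° − 4·1.475 = 62.4; c'Δl = 6.34; W sinα = 22.7
Slice 5: Δl = 2.8/cos29.1° = 3.204 m; N'_5 = 110·cos29.1° − 18·3.204 = 38.4; c'Δl = 13.78; W sinα = 53.5
Slice 6: Δl = 1.4/cos41.1° = 1.858 m; N'_6 = 17·cos41.1° − 5·1.858 = 3.5; c'Δl = 7.99; W sinα = 11.2
Σc'Δl = 56.8 kN/m; ΣN' = 285.4 kN/m; ΣW sinα = 98.6 kN/m
Resisting = 56.8 + 285.4·tan26.5° = 56.8 + 142.3 = 199.1 kN/m
FS = 199.1 / 98.6 = 2.020

FS = 2.02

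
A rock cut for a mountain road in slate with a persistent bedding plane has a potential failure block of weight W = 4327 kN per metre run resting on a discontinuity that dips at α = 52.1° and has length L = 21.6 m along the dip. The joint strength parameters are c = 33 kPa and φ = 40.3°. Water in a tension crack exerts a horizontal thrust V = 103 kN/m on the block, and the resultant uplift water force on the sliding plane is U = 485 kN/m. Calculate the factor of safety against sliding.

FS = 0.72

Resolving the block weight along and normal to the plane and applying the Mohr–Coulomb strength on the joint:
N' = W cosα − U − V sinα = 4327·cos52.1° − 485 − 103·sin52.1° = 2091.7 kN/m
Driving force T = W sinα + V cosα = 4327·sin52.1° + 103·cos52.1° = 3477.6 kN/m
Resisting force R = c·L + N'·tanφ = 33·21.6 + 2091.7·tan40.3° = 712.8 + 1773.9 = 2486.7 kN/m
FS = R / T = 2486.7 / 3477.6 = 0.715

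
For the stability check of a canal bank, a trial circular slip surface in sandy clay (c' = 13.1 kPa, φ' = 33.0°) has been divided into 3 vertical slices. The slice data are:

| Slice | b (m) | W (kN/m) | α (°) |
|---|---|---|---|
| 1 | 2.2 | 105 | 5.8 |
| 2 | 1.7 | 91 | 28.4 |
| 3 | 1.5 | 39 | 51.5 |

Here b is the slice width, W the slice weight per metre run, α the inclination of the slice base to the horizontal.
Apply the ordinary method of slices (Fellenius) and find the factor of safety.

FS = 2.62

Ordinary method of slices: FS = Σ[c'·Δl_i + (W_i cosα_i)·tanφ'] / Σ W_i sinα_i, with Δl_i = b_i / cosα_i.
Slice 1: Δl = 2.2/cos5.8° = 2.211 m; N'_1 = 105·cos5.8° = 104.5; c'Δl = 28.97; W sinα = 10.6
Slice 2: Δl = 1.7/cos28.4° = 1.933 m; N'_2 = 91·cos28.4° = 80.0; c'Δl = 25.32; W sinα = 43.3
Slice 3: Δl = 1.5/cos51.5° = 2.410 m; N'_3 = 39·cos51.5° = 24.3; c'Δl = 31.57; W sinα = 30.5
Σc'Δl = 85.9 kN/m; ΣN' = 208.8 kN/m; ΣW sinα = 84.4 kN/m
Resisting = 85.9 + 208.8·tan33.0° = 85.9 + 135.6 = 221.4 kN/m
FS = 221.4 / 84.4 = 2.623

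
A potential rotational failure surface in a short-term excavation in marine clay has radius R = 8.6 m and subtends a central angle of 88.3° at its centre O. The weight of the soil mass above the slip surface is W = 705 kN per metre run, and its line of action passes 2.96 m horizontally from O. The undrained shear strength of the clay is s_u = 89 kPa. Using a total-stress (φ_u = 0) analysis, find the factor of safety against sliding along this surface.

Taking moments about the centre O, the resisting moment is provided by the undrained shear strength acting along the arc:
Arc length L_a = R·θ = 8.6·(88.3°·π/180) = 8.6·1.5411 = 13.25 m
M_R = s_u·L_a·R = 89·13.25·8.6 = 10144.4 kN·m/m
M_D = W·d = 705·2.96 = 2086.8 kN·m/m
FS = M_R / M_D = 10144.4 / 2086.8 = 4.861

FS = 4.86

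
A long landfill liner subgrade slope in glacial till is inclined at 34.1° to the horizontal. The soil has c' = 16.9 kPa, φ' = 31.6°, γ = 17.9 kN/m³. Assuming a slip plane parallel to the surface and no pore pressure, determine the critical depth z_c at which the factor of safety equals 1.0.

z_c = 22.26 m

Setting FS = 1.00 in FS = [c' + γz cos²β tanφ'] / [γz sinβ cosβ] and solving for z:
z = c' / [γ cosβ (FS·sinβ − cosβ·tanφ')]
  = 16.9 / [17.9·cos34.1°·(1.00·sin34.1° − cos34.1°·tan31.6°)]
  = 16.9 / [17.9·0.8281·(1.00·0.5606 − 0.8281·0.6152)]
  = 16.9 / 0.7591 = 22.263 m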